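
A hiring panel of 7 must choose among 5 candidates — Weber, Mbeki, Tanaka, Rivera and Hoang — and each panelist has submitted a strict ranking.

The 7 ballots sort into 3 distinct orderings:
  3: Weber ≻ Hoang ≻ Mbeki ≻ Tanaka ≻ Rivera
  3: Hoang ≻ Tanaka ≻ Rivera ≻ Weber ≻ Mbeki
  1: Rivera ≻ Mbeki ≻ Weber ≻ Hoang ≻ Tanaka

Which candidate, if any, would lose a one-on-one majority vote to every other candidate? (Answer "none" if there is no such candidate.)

none

Pairwise majorities:
Weber vs Mbeki: Weber preferred on 3+3 = 6 ballots; Weber wins 6–1.
Weber–Tanaka: Weber 4–3.
Weber vs Rivera: 3 to 4, Rivera.
Weber vs Hoang: 3+1 = 4 for Weber, 3 for Hoang — Weber by 4–3.
Mbeki vs Tanaka: Mbeki wins 4–3.
Mbeki–Rivera: Rivera 4–3.
Mbeki–Hoang: Hoang 6–1.
Tanaka–Rivera: Tanaka 6–1.
Tanaka vs Hoang: Hoang wins 7–0.
Rivera vs Hoang: Hoang wins 6–1.
Each candidate has at least one pairwise win (Weber beats Mbeki; Mbeki beats Tanaka; Tanaka beats Rivera; Rivera beats Weber; Hoang beats Mbeki) — no Condorcet loser.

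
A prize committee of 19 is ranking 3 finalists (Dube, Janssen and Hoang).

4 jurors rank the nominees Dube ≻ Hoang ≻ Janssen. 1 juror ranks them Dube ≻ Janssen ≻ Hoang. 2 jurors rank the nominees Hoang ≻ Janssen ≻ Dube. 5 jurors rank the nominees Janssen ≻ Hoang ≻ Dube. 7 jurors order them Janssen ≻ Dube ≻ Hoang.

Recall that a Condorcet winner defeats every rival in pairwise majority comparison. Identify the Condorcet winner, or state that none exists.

Janssen

Head-to-head results (19 jurors):
Dube vs Janssen: Janssen wins 14–5.
Dube vs Hoang: Dube, 12–7.
Janssen–Hoang: Janssen 13–6.
Janssen defeats every rival head-to-head and is the Condorcet winner.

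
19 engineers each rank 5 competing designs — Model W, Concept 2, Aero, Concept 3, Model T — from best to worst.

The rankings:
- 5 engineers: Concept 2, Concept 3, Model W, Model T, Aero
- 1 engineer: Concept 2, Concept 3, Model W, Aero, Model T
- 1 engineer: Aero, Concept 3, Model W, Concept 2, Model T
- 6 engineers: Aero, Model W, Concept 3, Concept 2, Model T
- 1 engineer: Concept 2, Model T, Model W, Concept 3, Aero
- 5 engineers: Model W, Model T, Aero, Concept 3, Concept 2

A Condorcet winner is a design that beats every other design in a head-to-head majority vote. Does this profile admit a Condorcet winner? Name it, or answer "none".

Model W

Check each pair by majority over 19 ballots:
Model W vs Concept 2: Model W preferred on 1+6+5 = 12 ballots; Model W wins 12–7.
Model W vs Aero: 12 to 7, Model W.
Model W vs Concept 3: 6+1+5 = 12 for Model W, 7 for Concept 3 — Model W by 12–7.
Model W vs Model T: 18 to 1, Model W.
Concept 2 vs Aero: 5+1+1 = 7 for Concept 2, 12 for Aero — Aero by 12–7.
Concept 2 vs Concept 3: 7 to 12, Concept 3.
Concept 2 vs Model T: 14 to 5, Concept 2.
Aero vs Concept 3: Aero is ranked higher on 1+6+5 = 12 ballots, Concept 3 on 7. Aero wins 12–7.
Aero vs Model T: Aero is ranked higher on 1+1+6 = 8 ballots, Model T on 11. Model T wins 11–8.
Concept 3 vs Model T: Concept 3 is ranked higher on 5+1+1+6 = 13 ballots, Model T on 6. Concept 3 wins 13–6.
Model W defeats every rival head-to-head and is the Condorcet winner.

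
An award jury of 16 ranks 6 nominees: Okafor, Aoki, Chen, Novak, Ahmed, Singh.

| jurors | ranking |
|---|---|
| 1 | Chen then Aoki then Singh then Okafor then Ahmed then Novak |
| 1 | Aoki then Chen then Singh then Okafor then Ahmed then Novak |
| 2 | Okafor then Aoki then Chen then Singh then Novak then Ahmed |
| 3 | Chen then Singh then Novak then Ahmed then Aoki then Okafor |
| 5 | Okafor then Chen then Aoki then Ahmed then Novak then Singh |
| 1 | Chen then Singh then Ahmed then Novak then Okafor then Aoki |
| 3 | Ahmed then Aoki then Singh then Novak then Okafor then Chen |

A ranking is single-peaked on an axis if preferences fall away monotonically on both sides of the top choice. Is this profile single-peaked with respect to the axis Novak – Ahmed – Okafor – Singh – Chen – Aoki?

Axis positions: Novak=1, Ahmed=2, Okafor=3, Singh=4, Chen=5, Aoki=6.
Faction 1 (peak Chen at position 5): ranking walks positions 5-6-4-3-2-1, expanding outward from the peak — single-peaked.
Faction 2 (peak Aoki at position 6): ranking walks positions 6-5-4-3-2-1, expanding outward from the peak — single-peaked.
Faction 3: ranking walks positions 3-6-5-4-1-2; Aoki is ranked above Singh even though Singh lies between Aoki and the peak Okafor on the axis — preferences dip and rise again. Not single-peaked.
Faction 4: ranking walks positions 5-4-1-2-6-3; Novak is ranked above Okafor even though Okafor lies between Novak and the peak Chen on the axis — preferences dip and rise again. Not single-peaked.
Faction 5: ranking walks positions 3-5-6-2-1-4; Chen is ranked above Singh even though Singh lies between Chen and the peak Okafor on the axis — preferences dip and rise again. Not single-peaked.
Faction 6: ranking walks positions 5-4-2-1-3-6; Ahmed is ranked above Okafor even though Okafor lies between Ahmed and the peak Chen on the axis — preferences dip and rise again. Not single-peaked.
Faction 7: ranking walks positions 2-6-4-1-3-5; Aoki is ranked above Okafor even though Okafor lies between Aoki and the peak Ahmed on the axis — preferences dip and rise again. Not single-peaked.
Faction 3 violates single-peakedness, so the profile is not single-peaked on this axis.

no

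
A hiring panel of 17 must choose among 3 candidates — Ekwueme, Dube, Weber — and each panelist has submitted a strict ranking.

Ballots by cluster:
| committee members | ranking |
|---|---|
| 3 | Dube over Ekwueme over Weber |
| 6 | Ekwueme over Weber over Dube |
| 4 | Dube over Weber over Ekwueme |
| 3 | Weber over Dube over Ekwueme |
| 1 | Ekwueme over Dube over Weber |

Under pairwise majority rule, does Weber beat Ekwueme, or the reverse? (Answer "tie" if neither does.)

Ballots ranking Weber above Ekwueme: 4 + 3 = 7.
Ballots ranking Ekwueme above Weber: 17 − 7 = 10.
Ekwueme wins the head-to-head 10–7.

Ekwueme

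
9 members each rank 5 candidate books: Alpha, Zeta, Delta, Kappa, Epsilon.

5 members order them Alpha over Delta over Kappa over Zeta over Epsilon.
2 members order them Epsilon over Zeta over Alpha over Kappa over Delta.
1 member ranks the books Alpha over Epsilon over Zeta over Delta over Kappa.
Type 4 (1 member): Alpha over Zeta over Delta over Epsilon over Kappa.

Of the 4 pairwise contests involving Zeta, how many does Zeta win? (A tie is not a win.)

Zeta against each rival (9 members):
Zeta vs Alpha: Zeta is ranked higher on 2 ballots, Alpha on 7. Alpha wins 7–2.
Zeta vs Delta: Zeta is ranked higher on 2+1+1 = 4 ballots, Delta on 5. Delta wins 5–4.
Zeta vs Kappa: Kappa wins 5–4.
Zeta–Epsilon: Zeta 6–3.
Zeta beats Epsilon; loses to Alpha, Delta, Kappa — 1 pairwise win.

1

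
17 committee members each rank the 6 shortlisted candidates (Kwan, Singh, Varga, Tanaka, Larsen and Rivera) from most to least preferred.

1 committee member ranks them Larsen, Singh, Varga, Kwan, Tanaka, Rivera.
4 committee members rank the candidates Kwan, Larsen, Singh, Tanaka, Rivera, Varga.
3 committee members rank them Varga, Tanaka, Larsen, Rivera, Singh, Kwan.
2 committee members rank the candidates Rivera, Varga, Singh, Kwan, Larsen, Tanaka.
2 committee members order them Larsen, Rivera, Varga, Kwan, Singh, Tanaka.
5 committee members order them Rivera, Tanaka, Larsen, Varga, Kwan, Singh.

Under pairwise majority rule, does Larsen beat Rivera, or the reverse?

Larsen

Ballots ranking Larsen above Rivera: 1 + 4 + 3 + 2 = 10.
Ballots ranking Rivera above Larsen: 17 − 10 = 7.
Larsen wins the head-to-head 10–7.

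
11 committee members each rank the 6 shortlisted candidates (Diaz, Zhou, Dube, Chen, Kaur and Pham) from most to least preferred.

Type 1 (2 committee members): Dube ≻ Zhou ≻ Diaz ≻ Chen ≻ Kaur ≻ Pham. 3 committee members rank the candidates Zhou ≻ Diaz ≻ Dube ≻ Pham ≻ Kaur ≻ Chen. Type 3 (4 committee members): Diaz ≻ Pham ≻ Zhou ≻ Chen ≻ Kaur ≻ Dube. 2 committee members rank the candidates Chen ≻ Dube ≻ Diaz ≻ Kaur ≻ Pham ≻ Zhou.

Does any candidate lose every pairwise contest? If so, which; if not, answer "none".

Pairwise majorities:
Diaz–Zhou: Diaz 6–5.
Diaz–Dube: Diaz 7–4.
Diaz vs Chen: Diaz, 9–2.
Diaz–Kaur: Diaz 11–0.
Diaz vs Pham: 11 to 0, Diaz.
Zhou–Dube: Zhou 7–4.
Zhou vs Chen: Zhou is ranked higher on 2+3+4 = 9 ballots, Chen on 2. Zhou wins 9–2.
Zhou vs Kaur: Zhou wins 9–2.
Zhou vs Pham: Pham, 6–5.
Dube vs Chen: 5 to 6, Chen.
Dube–Kaur: Dube 7–4.
Dube vs Pham: Dube wins 7–4.
Chen–Kaur: Chen 8–3.
Chen vs Pham: Chen preferred on 2+2 = 4 ballots; Pham wins 7–4.
Kaur–Pham: Pham 7–4.
Only Kaur has no wins; Kaur is the Condorcet loser.

Kaur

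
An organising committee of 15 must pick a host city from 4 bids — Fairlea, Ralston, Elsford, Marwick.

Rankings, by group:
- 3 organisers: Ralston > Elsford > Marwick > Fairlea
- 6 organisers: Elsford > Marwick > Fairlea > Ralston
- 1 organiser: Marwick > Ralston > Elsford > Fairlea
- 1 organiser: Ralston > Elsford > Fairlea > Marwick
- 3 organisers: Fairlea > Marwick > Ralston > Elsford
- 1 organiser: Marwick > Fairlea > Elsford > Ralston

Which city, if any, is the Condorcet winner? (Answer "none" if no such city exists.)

none

Head-to-head results (15 organisers):
Fairlea vs Ralston: 6+3+1 = 10 for Fairlea, 5 for Ralston — Fairlea by 10–5.
Fairlea vs Elsford: 4 to 11, Elsford.
Fairlea vs Marwick: Fairlea preferred on 1+3 = 4 ballots; Marwick wins 11–4.
Ralston vs Elsford: 8 to 7, Ralston.
Ralston vs Marwick: Ralston is ranked higher on 3+1 = 4 ballots, Marwick on 11. Marwick wins 11–4.
Elsford vs Marwick: Elsford is ranked higher on 3+6+1 = 10 ballots, Marwick on 5. Elsford wins 10–5.
Each city drops at least one matchup (Fairlea loses to Elsford; Ralston loses to Fairlea; Elsford loses to Ralston; Marwick loses to Elsford); the cycle Fairlea beats Ralston beats Elsford beats Fairlea rules out a Condorcet winner.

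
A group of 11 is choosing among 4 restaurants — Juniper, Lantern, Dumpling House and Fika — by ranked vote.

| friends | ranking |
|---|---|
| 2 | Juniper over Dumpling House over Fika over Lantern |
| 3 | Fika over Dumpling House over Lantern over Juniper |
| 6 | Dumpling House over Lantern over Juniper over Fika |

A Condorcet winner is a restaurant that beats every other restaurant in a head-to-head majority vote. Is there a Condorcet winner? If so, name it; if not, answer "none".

Dumpling House

Head-to-head results (11 friends):
Juniper vs Lantern: Juniper preferred on 2 ballots; Lantern wins 9–2.
Juniper vs Dumpling House: 2 to 9, Dumpling House.
Juniper vs Fika: Juniper preferred on 2+6 = 8 ballots; Juniper wins 8–3.
Lantern vs Dumpling House: 0 for Lantern, 11 for Dumpling House — Dumpling House by 11–0.
Lantern vs Fika: Lantern is ranked higher on 6 ballots, Fika on 5. Lantern wins 6–5.
Dumpling House vs Fika: Dumpling House preferred on 2+6 = 8 ballots; Dumpling House wins 8–3.
Only Dumpling House has no losses; Dumpling House is the Condorcet winner.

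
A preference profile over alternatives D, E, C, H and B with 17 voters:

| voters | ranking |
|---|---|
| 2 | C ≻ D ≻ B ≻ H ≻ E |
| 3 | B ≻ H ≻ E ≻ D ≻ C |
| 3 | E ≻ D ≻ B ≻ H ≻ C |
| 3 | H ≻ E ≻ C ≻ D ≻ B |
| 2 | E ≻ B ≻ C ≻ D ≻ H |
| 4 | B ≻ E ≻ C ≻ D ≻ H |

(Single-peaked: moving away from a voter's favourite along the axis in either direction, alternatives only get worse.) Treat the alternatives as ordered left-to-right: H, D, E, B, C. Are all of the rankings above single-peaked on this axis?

Axis positions: H=1, D=2, E=3, B=4, C=5.
Cluster 1: ranking walks positions 5-2-4-1-3; D is ranked above B even though B lies between D and the peak C on the axis — preferences dip and rise again. Not single-peaked.
Cluster 2: ranking walks positions 4-1-3-2-5; H is ranked above E even though E lies between H and the peak B on the axis — preferences dip and rise again. Not single-peaked.
Cluster 3 (peak E at position 3): ranking walks positions 3-2-4-1-5, expanding outward from the peak — single-peaked.
Cluster 4: ranking walks positions 1-3-5-2-4; E is ranked above D even though D lies between E and the peak H on the axis — preferences dip and rise again. Not single-peaked.
Cluster 5 (peak E at position 3): ranking walks positions 3-4-5-2-1, expanding outward from the peak — single-peaked.
Cluster 6 (peak B at position 4): ranking walks positions 4-3-5-2-1, expanding outward from the peak — single-peaked.
Cluster 1 violates single-peakedness, so the profile is not single-peaked on this axis.

no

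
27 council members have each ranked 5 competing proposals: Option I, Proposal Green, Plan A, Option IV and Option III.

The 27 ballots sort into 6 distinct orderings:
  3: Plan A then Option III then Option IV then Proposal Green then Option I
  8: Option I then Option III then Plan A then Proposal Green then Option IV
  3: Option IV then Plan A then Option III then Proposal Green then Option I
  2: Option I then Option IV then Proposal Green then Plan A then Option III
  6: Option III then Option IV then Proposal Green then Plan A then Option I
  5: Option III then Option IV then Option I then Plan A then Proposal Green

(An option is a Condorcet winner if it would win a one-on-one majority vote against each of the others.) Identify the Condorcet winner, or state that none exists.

Pairwise majorities:
Option I vs Proposal Green: 15 to 12, Option I.
Option I vs Plan A: Option I is ranked higher on 8+2+5 = 15 ballots, Plan A on 12. Option I wins 15–12.
Option I vs Option IV: Option IV, 17–10.
Option I vs Option III: Option I preferred on 8+2 = 10 ballots; Option III wins 17–10.
Proposal Green vs Plan A: 8 to 19, Plan A.
Proposal Green vs Option IV: Proposal Green preferred on 8 ballots; Option IV wins 19–8.
Proposal Green vs Option III: Option III wins 25–2.
Plan A vs Option IV: 3+8 = 11 for Plan A, 16 for Option IV — Option IV by 16–11.
Plan A vs Option III: Option III, 19–8.
Option IV vs Option III: 3+2 = 5 for Option IV, 22 for Option III — Option III by 22–5.
Only Option III has no losses; Option III is the Condorcet winner.

Option III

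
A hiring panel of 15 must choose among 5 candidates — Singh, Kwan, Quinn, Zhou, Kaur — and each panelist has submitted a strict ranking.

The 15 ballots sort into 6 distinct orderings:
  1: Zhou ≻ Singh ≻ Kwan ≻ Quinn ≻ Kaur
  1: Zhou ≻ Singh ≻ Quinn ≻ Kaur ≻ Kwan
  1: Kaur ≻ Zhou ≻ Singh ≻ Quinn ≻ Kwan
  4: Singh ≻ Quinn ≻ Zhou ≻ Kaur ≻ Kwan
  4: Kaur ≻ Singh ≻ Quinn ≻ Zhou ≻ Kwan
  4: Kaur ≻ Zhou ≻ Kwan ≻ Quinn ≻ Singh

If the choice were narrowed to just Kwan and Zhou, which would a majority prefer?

Zhou

No ballot ranks Kwan above Zhou: 0.
Ballots ranking Zhou above Kwan: 15 − 0 = 15.
Zhou wins the head-to-head 15–0.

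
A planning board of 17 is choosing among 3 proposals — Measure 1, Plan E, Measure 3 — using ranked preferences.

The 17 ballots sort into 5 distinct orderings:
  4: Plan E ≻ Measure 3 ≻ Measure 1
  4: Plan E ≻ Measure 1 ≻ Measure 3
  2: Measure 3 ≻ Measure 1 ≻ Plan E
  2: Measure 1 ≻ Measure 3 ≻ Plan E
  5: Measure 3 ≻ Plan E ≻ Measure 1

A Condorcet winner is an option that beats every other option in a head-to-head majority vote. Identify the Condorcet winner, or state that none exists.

Check each pair by majority over 17 ballots:
Measure 1 vs Plan E: Plan E, 13–4.
Measure 1 vs Measure 3: Measure 3 wins 11–6.
Plan E vs Measure 3: Measure 3, 9–8.
Only Measure 3 has no losses; Measure 3 is the Condorcet winner.

Measure 3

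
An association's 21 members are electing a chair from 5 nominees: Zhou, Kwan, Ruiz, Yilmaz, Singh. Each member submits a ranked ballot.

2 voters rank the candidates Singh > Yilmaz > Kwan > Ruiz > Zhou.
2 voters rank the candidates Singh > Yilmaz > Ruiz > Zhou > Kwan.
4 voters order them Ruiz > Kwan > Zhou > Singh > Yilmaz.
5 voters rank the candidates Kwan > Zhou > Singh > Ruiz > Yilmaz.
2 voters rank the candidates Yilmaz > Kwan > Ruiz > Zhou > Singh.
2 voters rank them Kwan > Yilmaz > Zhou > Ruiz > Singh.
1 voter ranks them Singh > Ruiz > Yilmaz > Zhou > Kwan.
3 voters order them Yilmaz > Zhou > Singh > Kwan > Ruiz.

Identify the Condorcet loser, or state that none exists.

Pairwise majorities:
Zhou vs Kwan: Kwan wins 15–6.
Zhou vs Ruiz: Ruiz, 11–10.
Zhou vs Yilmaz: Zhou preferred on 4+5 = 9 ballots; Yilmaz wins 12–9.
Zhou vs Singh: Zhou, 16–5.
Kwan vs Ruiz: Kwan, 14–7.
Kwan vs Yilmaz: Kwan, 11–10.
Kwan vs Singh: Kwan preferred on 4+5+2+2 = 13 ballots; Kwan wins 13–8.
Ruiz–Yilmaz: Yilmaz 11–10.
Ruiz vs Singh: 4+2+2 = 8 for Ruiz, 13 for Singh — Singh by 13–8.
Yilmaz vs Singh: Singh wins 14–7.
Every candidate wins at least one matchup (Zhou beats Singh; Kwan beats Zhou; Ruiz beats Zhou; Yilmaz beats Zhou; Singh beats Ruiz), so there is no Condorcet loser.

none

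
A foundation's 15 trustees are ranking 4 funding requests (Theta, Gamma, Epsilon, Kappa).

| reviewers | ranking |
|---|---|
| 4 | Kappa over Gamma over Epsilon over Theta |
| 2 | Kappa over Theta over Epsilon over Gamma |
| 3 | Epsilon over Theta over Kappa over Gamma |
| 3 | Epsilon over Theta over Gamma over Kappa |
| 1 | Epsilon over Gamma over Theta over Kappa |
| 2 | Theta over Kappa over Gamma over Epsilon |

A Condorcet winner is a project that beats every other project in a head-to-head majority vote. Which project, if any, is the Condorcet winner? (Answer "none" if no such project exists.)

none

Check each pair by majority over 15 ballots:
Theta vs Gamma: Theta preferred on 2+3+3+2 = 10 ballots; Theta wins 10–5.
Theta vs Epsilon: 4 to 11, Epsilon.
Theta vs Kappa: 3+3+1+2 = 9 for Theta, 6 for Kappa — Theta by 9–6.
Gamma vs Epsilon: Gamma preferred on 4+2 = 6 ballots; Epsilon wins 9–6.
Gamma vs Kappa: 4 to 11, Kappa.
Epsilon vs Kappa: Epsilon is ranked higher on 3+3+1 = 7 ballots, Kappa on 8. Kappa wins 8–7.
Each project drops at least one matchup (Theta loses to Epsilon; Gamma loses to Theta; Epsilon loses to Kappa; Kappa loses to Theta); the cycle Theta > Kappa > Epsilon > Theta rules out a Condorcet winner.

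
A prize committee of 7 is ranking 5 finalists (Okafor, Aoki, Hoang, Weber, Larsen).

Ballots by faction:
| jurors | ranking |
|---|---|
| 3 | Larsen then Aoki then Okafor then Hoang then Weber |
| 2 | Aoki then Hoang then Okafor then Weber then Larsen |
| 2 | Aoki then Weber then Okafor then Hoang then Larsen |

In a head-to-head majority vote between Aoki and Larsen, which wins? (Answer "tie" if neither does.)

Ballots ranking Aoki above Larsen: 2 + 2 = 4.
Ballots ranking Larsen above Aoki: 7 − 4 = 3.
Aoki wins the head-to-head 4–3.

Aoki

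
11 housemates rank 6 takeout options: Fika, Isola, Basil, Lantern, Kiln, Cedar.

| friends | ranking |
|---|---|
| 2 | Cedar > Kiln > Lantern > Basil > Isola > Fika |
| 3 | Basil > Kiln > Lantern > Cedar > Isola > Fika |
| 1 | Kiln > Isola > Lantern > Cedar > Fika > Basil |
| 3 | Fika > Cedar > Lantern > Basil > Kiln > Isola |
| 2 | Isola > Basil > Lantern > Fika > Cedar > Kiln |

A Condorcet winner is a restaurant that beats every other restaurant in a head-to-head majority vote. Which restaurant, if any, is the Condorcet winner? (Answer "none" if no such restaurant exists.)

Head-to-head results (11 friends):
Fika vs Isola: Fika preferred on 3 ballots; Isola wins 8–3.
Fika vs Basil: Basil, 7–4.
Fika–Lantern: Lantern 8–3.
Fika vs Kiln: 5 to 6, Kiln.
Fika vs Cedar: Fika preferred on 3+2 = 5 ballots; Cedar wins 6–5.
Isola vs Basil: Isola is ranked higher on 1+2 = 3 ballots, Basil on 8. Basil wins 8–3.
Isola vs Lantern: Lantern wins 8–3.
Isola vs Kiln: Isola preferred on 2 ballots; Kiln wins 9–2.
Isola vs Cedar: 3 to 8, Cedar.
Basil vs Lantern: Lantern wins 6–5.
Basil–Kiln: Basil 8–3.
Basil vs Cedar: Basil preferred on 3+2 = 5 ballots; Cedar wins 6–5.
Lantern vs Kiln: Lantern preferred on 3+2 = 5 ballots; Kiln wins 6–5.
Lantern vs Cedar: Lantern, 6–5.
Kiln vs Cedar: 4 to 7, Cedar.
No restaurant is unbeaten: Fika loses to Isola; Isola loses to Basil; Basil loses to Lantern; Lantern loses to Kiln; Kiln loses to Basil; Cedar loses to Lantern. In particular Basil beats Kiln beats Lantern beats Basil is a majority cycle — no Condorcet winner exists.

none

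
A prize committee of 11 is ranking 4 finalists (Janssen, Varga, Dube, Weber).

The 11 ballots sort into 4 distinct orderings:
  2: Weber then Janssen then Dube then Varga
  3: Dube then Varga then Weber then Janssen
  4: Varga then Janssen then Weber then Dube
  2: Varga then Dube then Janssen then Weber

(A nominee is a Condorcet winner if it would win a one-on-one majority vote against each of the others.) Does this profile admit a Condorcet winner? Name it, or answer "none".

Check each pair by majority over 11 ballots:
Janssen vs Varga: Janssen preferred on 2 ballots; Varga wins 9–2.
Janssen vs Dube: Janssen, 6–5.
Janssen vs Weber: 6 to 5, Janssen.
Varga vs Dube: Varga is ranked higher on 4+2 = 6 ballots, Dube on 5. Varga wins 6–5.
Varga vs Weber: Varga preferred on 3+4+2 = 9 ballots; Varga wins 9–2.
Dube–Weber: Weber 6–5.
Varga beats each of Janssen, Dube, Weber — Varga is the Condorcet winner.

Varga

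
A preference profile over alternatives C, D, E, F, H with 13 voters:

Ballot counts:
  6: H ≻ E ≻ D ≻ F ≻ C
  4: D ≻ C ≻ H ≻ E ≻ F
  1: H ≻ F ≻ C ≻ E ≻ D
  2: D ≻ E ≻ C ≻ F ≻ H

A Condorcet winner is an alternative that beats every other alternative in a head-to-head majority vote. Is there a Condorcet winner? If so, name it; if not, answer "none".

Head-to-head results (13 voters):
C vs D: D wins 12–1.
C vs E: E wins 8–5.
C vs F: F wins 7–6.
C vs H: H, 7–6.
D–E: E 7–6.
D–F: D 12–1.
D vs H: H, 7–6.
E vs F: E, 12–1.
E vs H: H, 11–2.
F vs H: H, 11–2.
H beats each of C, D, E, F — H is the Condorcet winner.

H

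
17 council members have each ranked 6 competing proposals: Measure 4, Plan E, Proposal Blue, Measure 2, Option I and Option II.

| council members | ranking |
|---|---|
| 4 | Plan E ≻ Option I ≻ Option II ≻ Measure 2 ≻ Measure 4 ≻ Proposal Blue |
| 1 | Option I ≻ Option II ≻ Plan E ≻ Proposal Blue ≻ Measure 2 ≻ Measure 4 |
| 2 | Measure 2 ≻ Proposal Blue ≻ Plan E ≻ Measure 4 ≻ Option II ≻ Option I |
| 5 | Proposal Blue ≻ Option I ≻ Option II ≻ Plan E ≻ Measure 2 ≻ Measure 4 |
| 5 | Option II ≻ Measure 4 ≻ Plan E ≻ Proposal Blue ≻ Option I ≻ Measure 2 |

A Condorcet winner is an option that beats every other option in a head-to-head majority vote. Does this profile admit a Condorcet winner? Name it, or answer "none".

none

Head-to-head results (17 council members):
Measure 4–Plan E: Plan E 12–5.
Measure 4 vs Proposal Blue: Measure 4 wins 9–8.
Measure 4–Measure 2: Measure 2 12–5.
Measure 4 vs Option I: Option I, 10–7.
Measure 4 vs Option II: Option II wins 15–2.
Plan E vs Proposal Blue: Plan E, 10–7.
Plan E vs Measure 2: Plan E wins 15–2.
Plan E–Option I: Plan E 11–6.
Plan E vs Option II: Option II, 11–6.
Proposal Blue vs Measure 2: Proposal Blue, 11–6.
Proposal Blue vs Option I: Proposal Blue, 12–5.
Proposal Blue vs Option II: Option II, 10–7.
Measure 2 vs Option I: Option I wins 15–2.
Measure 2–Option II: Option II 15–2.
Option I vs Option II: Option I, 10–7.
Each option drops at least one matchup (Measure 4 loses to Plan E; Plan E loses to Option II; Proposal Blue loses to Measure 4; Measure 2 loses to Plan E; Option I loses to Plan E; Option II loses to Option I); the cycle Measure 4 > Proposal Blue > Measure 2 > Measure 4 rules out a Condorcet winner.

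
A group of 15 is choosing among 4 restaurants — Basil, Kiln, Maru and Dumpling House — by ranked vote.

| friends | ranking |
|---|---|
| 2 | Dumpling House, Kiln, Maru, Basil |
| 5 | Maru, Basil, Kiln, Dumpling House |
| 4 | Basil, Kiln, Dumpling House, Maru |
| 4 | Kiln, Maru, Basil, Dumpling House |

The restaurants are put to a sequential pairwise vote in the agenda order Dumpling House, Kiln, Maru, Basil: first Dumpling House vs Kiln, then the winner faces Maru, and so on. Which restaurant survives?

Round 1: Dumpling House vs Kiln — 2–13, Kiln advances.
Round 2: Kiln vs Maru — 10–5, Kiln advances.
Round 3: Kiln vs Basil — 6–9, Basil advances.
Basil survives the agenda.

Basil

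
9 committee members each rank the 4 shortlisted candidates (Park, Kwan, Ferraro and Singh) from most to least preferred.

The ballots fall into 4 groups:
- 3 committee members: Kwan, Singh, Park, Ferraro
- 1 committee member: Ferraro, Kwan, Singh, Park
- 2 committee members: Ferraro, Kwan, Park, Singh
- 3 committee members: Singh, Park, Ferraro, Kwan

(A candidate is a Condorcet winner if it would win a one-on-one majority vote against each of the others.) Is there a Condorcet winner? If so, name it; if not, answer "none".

none

Check each pair by majority over 9 ballots:
Park vs Kwan: 3 for Park, 6 for Kwan — Kwan by 6–3.
Park vs Ferraro: 6 to 3, Park.
Park vs Singh: Park preferred on 2 ballots; Singh wins 7–2.
Kwan vs Ferraro: Kwan is ranked higher on 3 ballots, Ferraro on 6. Ferraro wins 6–3.
Kwan vs Singh: 6 to 3, Kwan.
Ferraro vs Singh: 1+2 = 3 for Ferraro, 6 for Singh — Singh by 6–3.
Each candidate drops at least one matchup (Park loses to Kwan; Kwan loses to Ferraro; Ferraro loses to Park; Singh loses to Kwan); the cycle Park → Ferraro → Kwan → Park rules out a Condorcet winner.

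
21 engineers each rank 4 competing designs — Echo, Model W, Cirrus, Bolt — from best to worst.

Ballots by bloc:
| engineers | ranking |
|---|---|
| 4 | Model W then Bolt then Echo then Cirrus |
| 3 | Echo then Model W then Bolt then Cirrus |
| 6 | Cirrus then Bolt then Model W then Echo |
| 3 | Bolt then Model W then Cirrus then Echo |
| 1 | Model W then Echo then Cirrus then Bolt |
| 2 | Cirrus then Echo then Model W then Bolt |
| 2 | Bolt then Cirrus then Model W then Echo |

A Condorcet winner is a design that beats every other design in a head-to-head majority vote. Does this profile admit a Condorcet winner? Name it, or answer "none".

Check each pair by majority over 21 ballots:
Echo vs Model W: Echo is ranked higher on 3+2 = 5 ballots, Model W on 16. Model W wins 16–5.
Echo vs Cirrus: Cirrus wins 13–8.
Echo vs Bolt: 6 to 15, Bolt.
Model W vs Cirrus: Model W preferred on 4+3+3+1 = 11 ballots; Model W wins 11–10.
Model W vs Bolt: Bolt wins 11–10.
Cirrus vs Bolt: Cirrus preferred on 6+1+2 = 9 ballots; Bolt wins 12–9.
Bolt wins every pairwise contest, so Bolt is the Condorcet winner.

Bolt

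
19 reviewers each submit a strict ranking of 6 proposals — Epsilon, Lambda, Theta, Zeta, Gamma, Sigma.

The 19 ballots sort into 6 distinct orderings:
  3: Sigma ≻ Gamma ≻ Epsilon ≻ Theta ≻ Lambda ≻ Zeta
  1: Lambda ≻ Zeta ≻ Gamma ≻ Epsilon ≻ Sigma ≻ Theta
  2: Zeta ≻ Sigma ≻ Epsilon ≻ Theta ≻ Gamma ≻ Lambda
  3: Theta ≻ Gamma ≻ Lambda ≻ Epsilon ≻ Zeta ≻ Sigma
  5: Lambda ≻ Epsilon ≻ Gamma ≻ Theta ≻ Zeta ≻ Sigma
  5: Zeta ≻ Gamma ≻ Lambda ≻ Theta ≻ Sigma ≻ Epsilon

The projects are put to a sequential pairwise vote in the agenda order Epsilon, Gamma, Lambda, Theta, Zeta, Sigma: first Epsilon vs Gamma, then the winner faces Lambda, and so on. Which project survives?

Round 1: Epsilon vs Gamma — 7–12, Gamma advances.
Round 2: Gamma vs Lambda — 13–6, Gamma advances.
Round 3: Gamma vs Theta — 14–5, Gamma advances.
Round 4: Gamma vs Zeta — 11–8, Gamma advances.
Round 5: Gamma vs Sigma — 14–5, Gamma advances.
Gamma survives the agenda.

Gamma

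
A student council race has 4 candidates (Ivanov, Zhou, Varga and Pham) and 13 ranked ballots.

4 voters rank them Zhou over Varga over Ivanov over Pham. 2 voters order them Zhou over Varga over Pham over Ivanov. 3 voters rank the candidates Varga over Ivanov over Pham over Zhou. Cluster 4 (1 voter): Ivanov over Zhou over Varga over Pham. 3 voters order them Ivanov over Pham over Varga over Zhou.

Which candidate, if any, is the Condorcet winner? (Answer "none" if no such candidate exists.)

none

Head-to-head results (13 voters):
Ivanov vs Zhou: Ivanov preferred on 3+1+3 = 7 ballots; Ivanov wins 7–6.
Ivanov vs Varga: Ivanov is ranked higher on 1+3 = 4 ballots, Varga on 9. Varga wins 9–4.
Ivanov vs Pham: Ivanov preferred on 4+3+1+3 = 11 ballots; Ivanov wins 11–2.
Zhou vs Varga: Zhou preferred on 4+2+1 = 7 ballots; Zhou wins 7–6.
Zhou vs Pham: 7 to 6, Zhou.
Varga vs Pham: Varga preferred on 4+2+3+1 = 10 ballots; Varga wins 10–3.
Each candidate drops at least one matchup (Ivanov loses to Varga; Zhou loses to Ivanov; Varga loses to Zhou; Pham loses to Ivanov); the cycle Ivanov → Zhou → Varga → Ivanov rules out a Condorcet winner.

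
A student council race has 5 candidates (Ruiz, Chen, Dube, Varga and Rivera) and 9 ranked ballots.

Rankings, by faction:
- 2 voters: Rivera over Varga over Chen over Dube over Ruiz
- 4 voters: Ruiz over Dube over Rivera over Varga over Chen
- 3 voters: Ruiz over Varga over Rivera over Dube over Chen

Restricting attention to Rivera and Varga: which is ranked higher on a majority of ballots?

Ballots ranking Rivera above Varga: 2 + 4 = 6.
Ballots ranking Varga above Rivera: 9 − 6 = 3.
Rivera wins the head-to-head 6–3.

Rivera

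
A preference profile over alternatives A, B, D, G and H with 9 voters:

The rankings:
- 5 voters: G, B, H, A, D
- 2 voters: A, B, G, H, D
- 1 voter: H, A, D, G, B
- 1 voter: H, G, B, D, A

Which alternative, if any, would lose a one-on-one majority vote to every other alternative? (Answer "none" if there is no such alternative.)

Head-to-head results (9 voters):
A vs B: A is ranked higher on 2+1 = 3 ballots, B on 6. B wins 6–3.
A vs D: 8 to 1, A.
A vs G: G, 6–3.
A vs H: A preferred on 2 ballots; H wins 7–2.
B vs D: 5+2+1 = 8 for B, 1 for D — B by 8–1.
B vs G: B preferred on 2 ballots; G wins 7–2.
B vs H: B preferred on 5+2 = 7 ballots; B wins 7–2.
D vs G: G, 8–1.
D vs H: D preferred on 0 ballots; H wins 9–0.
G vs H: G, 7–2.
D loses to every other alternative — it is the Condorcet loser.

D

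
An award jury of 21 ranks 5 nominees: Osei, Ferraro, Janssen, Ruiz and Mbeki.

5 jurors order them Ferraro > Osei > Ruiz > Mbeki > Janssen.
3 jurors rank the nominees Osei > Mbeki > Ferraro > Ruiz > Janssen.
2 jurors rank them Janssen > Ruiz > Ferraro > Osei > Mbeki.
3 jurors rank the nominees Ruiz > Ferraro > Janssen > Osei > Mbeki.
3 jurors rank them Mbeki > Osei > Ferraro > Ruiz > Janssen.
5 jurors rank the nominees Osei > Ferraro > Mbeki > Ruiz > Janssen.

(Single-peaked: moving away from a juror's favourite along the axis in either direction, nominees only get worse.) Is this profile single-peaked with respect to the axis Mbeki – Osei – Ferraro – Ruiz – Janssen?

Axis positions: Mbeki=1, Osei=2, Ferraro=3, Ruiz=4, Janssen=5.
Bloc 1 (peak Ferraro at position 3): ranking walks positions 3-2-4-1-5, expanding outward from the peak — single-peaked.
Bloc 2 (peak Osei at position 2): ranking walks positions 2-1-3-4-5, expanding outward from the peak — single-peaked.
Bloc 3 (peak Janssen at position 5): ranking walks positions 5-4-3-2-1, expanding outward from the peak — single-peaked.
Bloc 4 (peak Ruiz at position 4): ranking walks positions 4-3-5-2-1, expanding outward from the peak — single-peaked.
Bloc 5 (peak Mbeki at position 1): ranking walks positions 1-2-3-4-5, expanding outward from the peak — single-peaked.
Bloc 6 (peak Osei at position 2): ranking walks positions 2-3-1-4-5, expanding outward from the peak — single-peaked.
Every ranking is single-peaked on this axis.

yes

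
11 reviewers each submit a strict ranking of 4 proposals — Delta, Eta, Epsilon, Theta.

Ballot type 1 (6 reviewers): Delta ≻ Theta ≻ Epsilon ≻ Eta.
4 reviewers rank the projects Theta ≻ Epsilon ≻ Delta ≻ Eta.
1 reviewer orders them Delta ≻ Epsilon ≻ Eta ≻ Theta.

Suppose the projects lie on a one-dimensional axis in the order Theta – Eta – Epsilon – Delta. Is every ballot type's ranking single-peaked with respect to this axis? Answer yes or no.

no

Axis positions: Theta=1, Eta=2, Epsilon=3, Delta=4.
Ballot type 1: ranking walks positions 4-1-3-2; Theta is ranked above Epsilon even though Epsilon lies between Theta and the peak Delta on the axis — preferences dip and rise again. Not single-peaked.
Ballot type 2: ranking walks positions 1-3-4-2; Epsilon is ranked above Eta even though Eta lies between Epsilon and the peak Theta on the axis — preferences dip and rise again. Not single-peaked.
Ballot type 3 (peak Delta at position 4): ranking walks positions 4-3-2-1, expanding outward from the peak — single-peaked.
Ballot type 1 violates single-peakedness, so the profile is not single-peaked on this axis.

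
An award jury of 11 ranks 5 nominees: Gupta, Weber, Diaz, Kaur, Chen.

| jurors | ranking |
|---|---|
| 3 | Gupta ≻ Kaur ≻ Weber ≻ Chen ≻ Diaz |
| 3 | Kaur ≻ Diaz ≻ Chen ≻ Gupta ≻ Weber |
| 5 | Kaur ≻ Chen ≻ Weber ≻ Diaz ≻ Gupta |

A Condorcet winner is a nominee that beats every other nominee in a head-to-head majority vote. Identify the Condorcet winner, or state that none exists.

Pairwise majorities:
Gupta vs Weber: 3+3 = 6 for Gupta, 5 for Weber — Gupta by 6–5.
Gupta vs Diaz: 3 to 8, Diaz.
Gupta vs Kaur: Gupta is ranked higher on 3 ballots, Kaur on 8. Kaur wins 8–3.
Gupta vs Chen: Gupta is ranked higher on 3 ballots, Chen on 8. Chen wins 8–3.
Weber vs Diaz: Weber preferred on 3+5 = 8 ballots; Weber wins 8–3.
Weber vs Kaur: 0 for Weber, 11 for Kaur — Kaur by 11–0.
Weber vs Chen: Weber preferred on 3 ballots; Chen wins 8–3.
Diaz vs Kaur: 0 for Diaz, 11 for Kaur — Kaur by 11–0.
Diaz vs Chen: Diaz preferred on 3 ballots; Chen wins 8–3.
Kaur vs Chen: 3+3+5 = 11 for Kaur, 0 for Chen — Kaur by 11–0.
Kaur wins every pairwise contest, so Kaur is the Condorcet winner.

Kaur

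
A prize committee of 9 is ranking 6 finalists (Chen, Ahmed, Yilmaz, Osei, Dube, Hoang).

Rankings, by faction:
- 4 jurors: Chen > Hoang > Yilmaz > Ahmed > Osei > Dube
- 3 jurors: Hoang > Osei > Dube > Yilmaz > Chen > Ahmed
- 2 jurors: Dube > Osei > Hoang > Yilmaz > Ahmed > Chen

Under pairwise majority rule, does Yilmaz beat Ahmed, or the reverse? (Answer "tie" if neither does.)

Yilmaz

Ballots ranking Yilmaz above Ahmed: 4 + 3 + 2 = 9.
Ballots ranking Ahmed above Yilmaz: 9 − 9 = 0.
Yilmaz wins the head-to-head 9–0.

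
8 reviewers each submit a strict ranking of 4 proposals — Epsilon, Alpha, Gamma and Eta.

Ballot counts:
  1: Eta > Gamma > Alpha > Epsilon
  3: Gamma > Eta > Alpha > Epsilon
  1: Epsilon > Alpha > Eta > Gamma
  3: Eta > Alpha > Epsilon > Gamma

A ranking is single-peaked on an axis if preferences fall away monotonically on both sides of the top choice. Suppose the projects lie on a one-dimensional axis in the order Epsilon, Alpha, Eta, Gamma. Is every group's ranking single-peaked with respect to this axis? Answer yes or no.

yes

Axis positions: Epsilon=1, Alpha=2, Eta=3, Gamma=4.
Group 1 (peak Eta at position 3): ranking walks positions 3-4-2-1, expanding outward from the peak — single-peaked.
Group 2 (peak Gamma at position 4): ranking walks positions 4-3-2-1, expanding outward from the peak — single-peaked.
Group 3 (peak Epsilon at position 1): ranking walks positions 1-2-3-4, expanding outward from the peak — single-peaked.
Group 4 (peak Eta at position 3): ranking walks positions 3-2-1-4, expanding outward from the peak — single-peaked.
Every ranking is single-peaked on this axis.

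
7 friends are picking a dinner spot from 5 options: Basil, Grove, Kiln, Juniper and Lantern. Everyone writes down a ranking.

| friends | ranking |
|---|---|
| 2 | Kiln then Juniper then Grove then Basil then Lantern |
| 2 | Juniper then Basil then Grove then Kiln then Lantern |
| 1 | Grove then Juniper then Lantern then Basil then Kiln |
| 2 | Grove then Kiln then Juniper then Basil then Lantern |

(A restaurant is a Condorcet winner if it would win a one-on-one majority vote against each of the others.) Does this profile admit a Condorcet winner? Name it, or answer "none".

none

Head-to-head results (7 friends):
Basil vs Grove: Basil is ranked higher on 2 ballots, Grove on 5. Grove wins 5–2.
Basil vs Kiln: 2+1 = 3 for Basil, 4 for Kiln — Kiln by 4–3.
Basil vs Juniper: Basil is ranked higher on 0 ballots, Juniper on 7. Juniper wins 7–0.
Basil vs Lantern: 2+2+2 = 6 for Basil, 1 for Lantern — Basil by 6–1.
Grove vs Kiln: Grove is ranked higher on 2+1+2 = 5 ballots, Kiln on 2. Grove wins 5–2.
Grove vs Juniper: 3 to 4, Juniper.
Grove vs Lantern: Grove preferred on 2+2+1+2 = 7 ballots; Grove wins 7–0.
Kiln vs Juniper: Kiln preferred on 2+2 = 4 ballots; Kiln wins 4–3.
Kiln vs Lantern: Kiln is ranked higher on 2+2+2 = 6 ballots, Lantern on 1. Kiln wins 6–1.
Juniper vs Lantern: 2+2+1+2 = 7 for Juniper, 0 for Lantern — Juniper by 7–0.
No restaurant is unbeaten: Basil loses to Grove; Grove loses to Juniper; Kiln loses to Grove; Juniper loses to Kiln; Lantern loses to Basil. In particular Grove beats Kiln beats Juniper beats Grove is a majority cycle — no Condorcet winner exists.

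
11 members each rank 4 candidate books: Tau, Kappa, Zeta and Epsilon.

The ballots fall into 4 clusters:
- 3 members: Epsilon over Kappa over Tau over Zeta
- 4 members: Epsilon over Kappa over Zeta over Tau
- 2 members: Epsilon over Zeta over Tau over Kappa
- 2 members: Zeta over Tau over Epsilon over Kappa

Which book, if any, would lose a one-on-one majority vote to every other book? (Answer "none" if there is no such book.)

Pairwise majorities:
Tau vs Kappa: Kappa wins 7–4.
Tau vs Zeta: Zeta, 8–3.
Tau vs Epsilon: Epsilon wins 9–2.
Kappa–Zeta: Kappa 7–4.
Kappa vs Epsilon: Kappa is ranked higher on 0 ballots, Epsilon on 11. Epsilon wins 11–0.
Zeta vs Epsilon: Epsilon, 9–2.
Only Tau has no wins; Tau is the Condorcet loser.

Tau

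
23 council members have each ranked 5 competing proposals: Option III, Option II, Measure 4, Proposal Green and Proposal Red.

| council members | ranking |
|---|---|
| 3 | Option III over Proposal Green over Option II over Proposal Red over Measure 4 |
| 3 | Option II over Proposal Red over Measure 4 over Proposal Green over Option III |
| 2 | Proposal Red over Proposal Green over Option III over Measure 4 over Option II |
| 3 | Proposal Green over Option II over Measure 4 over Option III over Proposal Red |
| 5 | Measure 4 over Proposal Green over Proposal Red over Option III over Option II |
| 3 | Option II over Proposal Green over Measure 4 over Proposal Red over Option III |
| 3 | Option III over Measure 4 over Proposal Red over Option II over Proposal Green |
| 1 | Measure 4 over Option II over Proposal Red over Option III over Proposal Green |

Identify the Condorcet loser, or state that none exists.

Head-to-head results (23 council members):
Option III–Option II: Option III 13–10.
Option III vs Measure 4: 3+2+3 = 8 for Option III, 15 for Measure 4 — Measure 4 by 15–8.
Option III vs Proposal Green: 7 to 16, Proposal Green.
Option III vs Proposal Red: Option III preferred on 3+3+3 = 9 ballots; Proposal Red wins 14–9.
Option II vs Measure 4: 12 to 11, Option II.
Option II vs Proposal Green: Option II preferred on 3+3+3+1 = 10 ballots; Proposal Green wins 13–10.
Option II vs Proposal Red: 3+3+3+3+1 = 13 for Option II, 10 for Proposal Red — Option II by 13–10.
Measure 4 vs Proposal Green: 12 to 11, Measure 4.
Measure 4 vs Proposal Red: Measure 4 is ranked higher on 3+5+3+3+1 = 15 ballots, Proposal Red on 8. Measure 4 wins 15–8.
Proposal Green vs Proposal Red: Proposal Green preferred on 3+3+5+3 = 14 ballots; Proposal Green wins 14–9.
Each option has at least one pairwise win (Option III beats Option II; Option II beats Measure 4; Measure 4 beats Option III; Proposal Green beats Option III; Proposal Red beats Option III) — no Condorcet loser.

none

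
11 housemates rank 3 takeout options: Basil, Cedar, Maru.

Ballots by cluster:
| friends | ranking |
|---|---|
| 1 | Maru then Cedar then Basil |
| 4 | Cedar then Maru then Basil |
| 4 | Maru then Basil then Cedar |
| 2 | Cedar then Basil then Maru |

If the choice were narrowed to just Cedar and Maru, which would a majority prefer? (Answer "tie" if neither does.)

Cedar

Ballots ranking Cedar above Maru: 4 + 2 = 6.
Ballots ranking Maru above Cedar: 11 − 6 = 5.
Cedar wins the head-to-head 6–5.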